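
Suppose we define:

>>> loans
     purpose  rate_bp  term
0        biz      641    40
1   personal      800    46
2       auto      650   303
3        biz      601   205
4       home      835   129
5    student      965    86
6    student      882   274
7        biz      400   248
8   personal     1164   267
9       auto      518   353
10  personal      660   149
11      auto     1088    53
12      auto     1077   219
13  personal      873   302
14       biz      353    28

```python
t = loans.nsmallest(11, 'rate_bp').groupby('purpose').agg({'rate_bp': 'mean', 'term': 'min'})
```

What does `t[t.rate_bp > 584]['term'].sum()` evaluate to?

449

take 11 rows with smallest rate_bp:
     purpose  rate_bp  term
14       biz      353    28
7        biz      400   248
9       auto      518   353
3        biz      601   205
0        biz      641    40
2       auto      650   303
10  personal      660   149
1   personal      800    46
4       home      835   129
13  personal      873   302
6    student      882   274
group by purpose: mean(rate_bp), min(term):
             rate_bp  term
purpose                   
auto      584.000000   303
biz       498.750000    28
home      835.000000   129
personal  777.666667    46
student   882.000000   274
filter rows where rate_bp > 584:
             rate_bp  term
purpose                   
home      835.000000   129
personal  777.666667    46
student   882.000000   274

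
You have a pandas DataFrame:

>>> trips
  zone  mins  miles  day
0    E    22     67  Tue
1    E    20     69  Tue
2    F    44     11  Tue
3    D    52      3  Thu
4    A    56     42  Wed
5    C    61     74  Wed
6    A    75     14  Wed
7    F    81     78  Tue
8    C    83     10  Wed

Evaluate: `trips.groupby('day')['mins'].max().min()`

group by day, max of mins:
day
Thu    52
Tue    81
Wed    83
Name: mins, dtype: int64
Then the min of the resulting series: 52

52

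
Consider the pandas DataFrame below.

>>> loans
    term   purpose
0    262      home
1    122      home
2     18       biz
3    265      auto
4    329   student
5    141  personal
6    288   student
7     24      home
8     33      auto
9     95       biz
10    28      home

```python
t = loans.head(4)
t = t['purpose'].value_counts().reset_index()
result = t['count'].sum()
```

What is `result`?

4

take first 4 rows:
   term purpose
0   262    home
1   122    home
2    18     biz
3   265    auto
value_counts of purpose:
purpose
home    2
biz     1
auto    1
Name: count, dtype: int64
reset_index():
  purpose  count
0    home      2
1     biz      1
2    auto      1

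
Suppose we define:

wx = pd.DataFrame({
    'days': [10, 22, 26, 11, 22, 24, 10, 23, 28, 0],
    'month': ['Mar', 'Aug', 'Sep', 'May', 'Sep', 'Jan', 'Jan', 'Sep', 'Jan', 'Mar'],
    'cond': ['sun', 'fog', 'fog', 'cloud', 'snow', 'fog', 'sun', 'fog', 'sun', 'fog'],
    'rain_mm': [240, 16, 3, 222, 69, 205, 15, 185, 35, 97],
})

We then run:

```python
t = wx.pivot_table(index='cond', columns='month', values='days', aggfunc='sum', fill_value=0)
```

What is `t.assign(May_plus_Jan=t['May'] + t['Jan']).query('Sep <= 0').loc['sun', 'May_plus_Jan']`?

pivot: rows=cond, cols=month, sum(days):
month  Aug  Jan  Mar  May  Sep
cond                          
cloud    0    0    0   11    0
fog     22   24    0    0   49
snow     0    0    0    0   22
sun      0   38   10    0    0
add column May_plus_Jan = t['May'] + t['Jan']:
month  Aug  Jan  Mar  May  Sep  May_plus_Jan
cond                                        
cloud    0    0    0   11    0            11
fog     22   24    0    0   49            24
snow     0    0    0    0   22             0
sun      0   38   10    0    0            38
filter rows where Sep <= 0:
month  Aug  Jan  Mar  May  Sep  May_plus_Jan
cond                                        
cloud    0    0    0   11    0            11
sun      0   38   10    0    0            38

38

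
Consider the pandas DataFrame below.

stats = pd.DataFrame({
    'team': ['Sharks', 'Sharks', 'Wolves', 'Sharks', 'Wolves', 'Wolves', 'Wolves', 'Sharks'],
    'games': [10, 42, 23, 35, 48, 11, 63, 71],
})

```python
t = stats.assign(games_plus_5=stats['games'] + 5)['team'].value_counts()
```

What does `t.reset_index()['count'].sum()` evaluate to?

8

add column games_plus_5 = stats['games'] + 5:
     team  games  games_plus_5
0  Sharks     10            15
1  Sharks     42            47
2  Wolves     23            28
3  Sharks     35            40
4  Wolves     48            53
5  Wolves     11            16
6  Wolves     63            68
7  Sharks     71            76
value_counts of team:
team
Sharks    4
Wolves    4
Name: count, dtype: int64
reset_index():
     team  count
0  Sharks      4
1  Wolves      4
Then the sum of column 'count': 8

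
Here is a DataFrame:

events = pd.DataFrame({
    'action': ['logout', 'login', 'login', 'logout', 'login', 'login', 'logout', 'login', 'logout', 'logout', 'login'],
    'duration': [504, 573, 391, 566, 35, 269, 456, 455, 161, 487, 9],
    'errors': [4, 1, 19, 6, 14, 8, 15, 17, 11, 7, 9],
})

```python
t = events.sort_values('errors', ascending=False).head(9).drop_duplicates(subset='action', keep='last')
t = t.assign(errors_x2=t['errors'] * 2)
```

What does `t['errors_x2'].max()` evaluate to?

sort by errors descending:
    action  duration  errors
2    login       391      19
7    login       455      17
6   logout       456      15
4    login        35      14
8   logout       161      11
10   login         9       9
5    login       269       8
9   logout       487       7
3   logout       566       6
0   logout       504       4
1    login       573       1
take first 9 rows:
    action  duration  errors
2    login       391      19
7    login       455      17
6   logout       456      15
4    login        35      14
8   logout       161      11
10   login         9       9
5    login       269       8
9   logout       487       7
3   logout       566       6
drop duplicate action (keep=last):
   action  duration  errors
5   login       269       8
3  logout       566       6
add column errors_x2 = t['errors'] * 2:
   action  duration  errors  errors_x2
5   login       269       8         16
3  logout       566       6         12

16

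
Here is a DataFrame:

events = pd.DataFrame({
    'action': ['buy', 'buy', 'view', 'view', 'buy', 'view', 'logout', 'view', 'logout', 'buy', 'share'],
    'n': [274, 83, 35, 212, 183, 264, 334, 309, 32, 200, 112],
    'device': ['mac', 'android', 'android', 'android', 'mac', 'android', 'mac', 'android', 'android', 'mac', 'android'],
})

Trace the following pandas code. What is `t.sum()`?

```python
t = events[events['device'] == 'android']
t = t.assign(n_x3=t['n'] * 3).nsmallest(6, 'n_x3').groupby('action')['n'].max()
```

filter rows where device == 'android':
    action    n   device
1      buy   83  android
2     view   35  android
3     view  212  android
5     view  264  android
7     view  309  android
8   logout   32  android
10   share  112  android
add column n_x3 = t['n'] * 3:
    action    n   device  n_x3
1      buy   83  android   249
2     view   35  android   105
3     view  212  android   636
5     view  264  android   792
7     view  309  android   927
8   logout   32  android    96
10   share  112  android   336
take 6 rows with smallest n_x3:
    action    n   device  n_x3
8   logout   32  android    96
2     view   35  android   105
1      buy   83  android   249
10   share  112  android   336
3     view  212  android   636
5     view  264  android   792
group by action, max of n:
action
buy        83
logout     32
share     112
view      264
Name: n, dtype: int64

491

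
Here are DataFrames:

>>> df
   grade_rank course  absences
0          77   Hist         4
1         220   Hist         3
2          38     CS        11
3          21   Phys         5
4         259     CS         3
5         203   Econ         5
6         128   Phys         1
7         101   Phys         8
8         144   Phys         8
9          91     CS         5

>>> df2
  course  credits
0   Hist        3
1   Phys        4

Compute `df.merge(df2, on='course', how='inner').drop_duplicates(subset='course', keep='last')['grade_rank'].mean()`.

182.0

merge on 'course' (how='inner') → 6 rows:
   grade_rank course  absences  credits
0          77   Hist         4        3
1         220   Hist         3        3
2          21   Phys         5        4
3         128   Phys         1        4
4         101   Phys         8        4
5         144   Phys         8        4
drop duplicate course (keep=last):
   grade_rank course  absences  credits
1         220   Hist         3        3
5         144   Phys         8        4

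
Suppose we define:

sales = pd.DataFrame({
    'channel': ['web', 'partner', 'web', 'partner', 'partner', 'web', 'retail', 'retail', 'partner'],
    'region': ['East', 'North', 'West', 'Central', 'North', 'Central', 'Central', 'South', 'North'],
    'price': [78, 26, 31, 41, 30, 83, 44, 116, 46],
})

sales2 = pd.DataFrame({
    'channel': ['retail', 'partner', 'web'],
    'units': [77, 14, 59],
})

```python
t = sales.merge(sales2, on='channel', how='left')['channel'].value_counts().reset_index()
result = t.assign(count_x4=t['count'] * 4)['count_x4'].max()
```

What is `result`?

16

merge on 'channel' (how='left') → 9 rows:
   channel   region  price  units
0      web     East     78     59
1  partner    North     26     14
2      web     West     31     59
3  partner  Central     41     14
4  partner    North     30     14
5      web  Central     83     59
6   retail  Central     44     77
7   retail    South    116     77
8  partner    North     46     14
value_counts of channel:
channel
partner    4
web        3
retail     2
Name: count, dtype: int64
reset_index():
   channel  count
0  partner      4
1      web      3
2   retail      2
add column count_x4 = t['count'] * 4:
   channel  count  count_x4
0  partner      4        16
1      web      3        12
2   retail      2         8
Finally, max of column 'count_x4' = 16.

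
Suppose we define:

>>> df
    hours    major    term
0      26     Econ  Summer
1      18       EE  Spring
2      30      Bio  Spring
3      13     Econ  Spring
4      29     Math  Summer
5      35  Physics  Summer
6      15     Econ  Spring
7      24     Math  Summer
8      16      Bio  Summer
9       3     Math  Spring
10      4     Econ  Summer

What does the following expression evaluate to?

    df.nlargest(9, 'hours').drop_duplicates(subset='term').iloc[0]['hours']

take 9 rows with largest hours:
   hours    major    term
5     35  Physics  Summer
2     30      Bio  Spring
4     29     Math  Summer
0     26     Econ  Summer
7     24     Math  Summer
1     18       EE  Spring
8     16      Bio  Summer
6     15     Econ  Spring
3     13     Econ  Spring
drop duplicate term (keep=first):
   hours    major    term
5     35  Physics  Summer
2     30      Bio  Spring

35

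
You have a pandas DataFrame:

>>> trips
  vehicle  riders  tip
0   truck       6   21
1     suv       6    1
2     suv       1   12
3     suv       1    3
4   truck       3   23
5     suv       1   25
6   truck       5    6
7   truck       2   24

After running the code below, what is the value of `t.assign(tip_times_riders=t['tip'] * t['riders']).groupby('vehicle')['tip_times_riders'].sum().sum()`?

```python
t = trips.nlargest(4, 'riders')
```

231

take 4 rows with largest riders:
  vehicle  riders  tip
0   truck       6   21
1     suv       6    1
6   truck       5    6
4   truck       3   23
add column tip_times_riders = t['tip'] * t['riders']:
  vehicle  riders  tip  tip_times_riders
0   truck       6   21               126
1     suv       6    1                 6
6   truck       5    6                30
4   truck       3   23                69
group by vehicle, sum of tip_times_riders:
vehicle
suv        6
truck    225
Name: tip_times_riders, dtype: int64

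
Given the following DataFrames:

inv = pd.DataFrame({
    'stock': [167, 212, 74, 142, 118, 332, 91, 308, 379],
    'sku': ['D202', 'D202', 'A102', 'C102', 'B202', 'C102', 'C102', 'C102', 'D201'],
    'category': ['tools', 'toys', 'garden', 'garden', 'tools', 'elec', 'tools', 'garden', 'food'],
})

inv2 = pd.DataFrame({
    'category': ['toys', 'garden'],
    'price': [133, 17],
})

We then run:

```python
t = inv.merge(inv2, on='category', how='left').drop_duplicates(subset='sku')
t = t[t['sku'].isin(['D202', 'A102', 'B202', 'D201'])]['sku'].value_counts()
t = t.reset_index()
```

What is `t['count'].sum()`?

merge on 'category' (how='left') → 9 rows:
   stock   sku category  price
0    167  D202    tools    NaN
1    212  D202     toys  133.0
2     74  A102   garden   17.0
3    142  C102   garden   17.0
4    118  B202    tools    NaN
5    332  C102     elec    NaN
6     91  C102    tools    NaN
7    308  C102   garden   17.0
8    379  D201     food    NaN
drop duplicate sku (keep=first):
   stock   sku category  price
0    167  D202    tools    NaN
2     74  A102   garden   17.0
3    142  C102   garden   17.0
4    118  B202    tools    NaN
8    379  D201     food    NaN
filter rows where sku in ['D202', 'A102', 'B202', 'D201']:
   stock   sku category  price
0    167  D202    tools    NaN
2     74  A102   garden   17.0
4    118  B202    tools    NaN
8    379  D201     food    NaN
value_counts of sku:
sku
D202    1
A102    1
B202    1
D201    1
Name: count, dtype: int64
reset_index():
    sku  count
0  D202      1
1  A102      1
2  B202      1
3  D201      1

4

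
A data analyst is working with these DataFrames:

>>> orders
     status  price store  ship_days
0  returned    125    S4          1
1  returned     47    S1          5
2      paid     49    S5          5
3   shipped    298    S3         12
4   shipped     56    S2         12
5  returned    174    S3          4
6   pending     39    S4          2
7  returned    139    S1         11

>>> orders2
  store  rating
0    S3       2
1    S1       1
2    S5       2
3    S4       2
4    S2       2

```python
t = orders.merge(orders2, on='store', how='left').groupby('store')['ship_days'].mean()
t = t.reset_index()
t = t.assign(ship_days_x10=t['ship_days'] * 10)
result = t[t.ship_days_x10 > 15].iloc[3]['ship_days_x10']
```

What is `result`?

50.0

merge on 'store' (how='left') → 8 rows:
     status  price store  ship_days  rating
0  returned    125    S4          1       2
1  returned     47    S1          5       1
2      paid     49    S5          5       2
3   shipped    298    S3         12       2
4   shipped     56    S2         12       2
5  returned    174    S3          4       2
6   pending     39    S4          2       2
7  returned    139    S1         11       1
group by store, mean of ship_days:
store
S1     8.0
S2    12.0
S3     8.0
S4     1.5
S5     5.0
Name: ship_days, dtype: float64
reset_index():
  store  ship_days
0    S1        8.0
1    S2       12.0
2    S3        8.0
3    S4        1.5
4    S5        5.0
add column ship_days_x10 = t['ship_days'] * 10:
  store  ship_days  ship_days_x10
0    S1        8.0           80.0
1    S2       12.0          120.0
2    S3        8.0           80.0
3    S4        1.5           15.0
4    S5        5.0           50.0
filter rows where ship_days_x10 > 15:
  store  ship_days  ship_days_x10
0    S1        8.0           80.0
1    S2       12.0          120.0
2    S3        8.0           80.0
4    S5        5.0           50.0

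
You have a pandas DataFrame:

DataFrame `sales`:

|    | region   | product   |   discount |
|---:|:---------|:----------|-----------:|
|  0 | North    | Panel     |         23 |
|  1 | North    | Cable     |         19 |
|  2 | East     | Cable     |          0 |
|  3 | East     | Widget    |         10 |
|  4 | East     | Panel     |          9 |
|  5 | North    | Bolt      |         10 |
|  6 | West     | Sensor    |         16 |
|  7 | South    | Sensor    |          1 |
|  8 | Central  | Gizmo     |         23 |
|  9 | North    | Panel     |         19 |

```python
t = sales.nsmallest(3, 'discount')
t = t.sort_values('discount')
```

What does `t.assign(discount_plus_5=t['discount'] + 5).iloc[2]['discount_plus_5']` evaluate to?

14

take 3 rows with smallest discount:
  region product  discount
2   East   Cable         0
7  South  Sensor         1
4   East   Panel         9
sort by discount:
  region product  discount
2   East   Cable         0
7  South  Sensor         1
4   East   Panel         9
add column discount_plus_5 = t['discount'] + 5:
  region product  discount  discount_plus_5
2   East   Cable         0                5
7  South  Sensor         1                6
4   East   Panel         9               14
Then the value at position 2, column 'discount_plus_5': 14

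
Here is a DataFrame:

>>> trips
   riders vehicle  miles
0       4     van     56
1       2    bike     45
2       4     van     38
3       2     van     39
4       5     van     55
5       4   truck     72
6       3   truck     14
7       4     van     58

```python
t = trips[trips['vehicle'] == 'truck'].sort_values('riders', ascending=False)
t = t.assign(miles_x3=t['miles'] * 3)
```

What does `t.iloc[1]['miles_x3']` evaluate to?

42

filter rows where vehicle == 'truck':
   riders vehicle  miles
5       4   truck     72
6       3   truck     14
sort by riders descending:
   riders vehicle  miles
5       4   truck     72
6       3   truck     14
add column miles_x3 = t['miles'] * 3:
   riders vehicle  miles  miles_x3
5       4   truck     72       216
6       3   truck     14        42
So iloc[1]['miles_x3'] = 42.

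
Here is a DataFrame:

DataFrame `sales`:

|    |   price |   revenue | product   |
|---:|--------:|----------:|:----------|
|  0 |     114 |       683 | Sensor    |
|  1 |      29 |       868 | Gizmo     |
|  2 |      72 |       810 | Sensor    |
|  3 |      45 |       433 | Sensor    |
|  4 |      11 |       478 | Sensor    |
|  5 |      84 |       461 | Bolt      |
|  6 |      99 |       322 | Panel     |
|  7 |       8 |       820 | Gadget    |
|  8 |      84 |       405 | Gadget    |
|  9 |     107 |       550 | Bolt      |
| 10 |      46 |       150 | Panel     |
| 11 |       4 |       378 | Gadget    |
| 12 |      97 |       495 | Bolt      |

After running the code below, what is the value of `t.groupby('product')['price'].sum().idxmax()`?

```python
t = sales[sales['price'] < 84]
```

Sensor

filter rows where price < 84:
    price  revenue product
1      29      868   Gizmo
2      72      810  Sensor
3      45      433  Sensor
4      11      478  Sensor
7       8      820  Gadget
10     46      150   Panel
11      4      378  Gadget
group by product, sum of price:
product
Gadget     12
Gizmo      29
Panel      46
Sensor    128
Name: price, dtype: int64
Hence Sensor.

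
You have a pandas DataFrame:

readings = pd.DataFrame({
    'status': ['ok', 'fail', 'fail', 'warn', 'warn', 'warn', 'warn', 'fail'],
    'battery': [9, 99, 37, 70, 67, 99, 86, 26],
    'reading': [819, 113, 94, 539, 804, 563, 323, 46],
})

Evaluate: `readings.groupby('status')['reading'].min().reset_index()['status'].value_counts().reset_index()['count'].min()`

1

group by status, min of reading:
status
fail     46
ok      819
warn    323
Name: reading, dtype: int64
reset_index():
  status  reading
0   fail       46
1     ok      819
2   warn      323
value_counts of status:
status
fail    1
ok      1
warn    1
Name: count, dtype: int64
reset_index():
  status  count
0   fail      1
1     ok      1
2   warn      1
The min of column 'count' is 1.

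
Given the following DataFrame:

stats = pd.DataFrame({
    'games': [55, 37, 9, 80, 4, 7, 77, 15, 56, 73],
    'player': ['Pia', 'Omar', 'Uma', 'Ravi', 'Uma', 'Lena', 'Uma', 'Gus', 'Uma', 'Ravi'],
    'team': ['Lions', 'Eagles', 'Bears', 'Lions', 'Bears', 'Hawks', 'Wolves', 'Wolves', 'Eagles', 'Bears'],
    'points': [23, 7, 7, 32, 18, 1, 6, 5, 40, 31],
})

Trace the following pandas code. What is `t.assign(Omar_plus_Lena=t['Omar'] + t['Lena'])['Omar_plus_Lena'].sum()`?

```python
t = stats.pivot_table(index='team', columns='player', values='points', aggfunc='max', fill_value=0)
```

pivot: rows=team, cols=player, max(points):
player  Gus  Lena  Omar  Pia  Ravi  Uma
team                                   
Bears     0     0     0    0    31   18
Eagles    0     0     7    0     0   40
Hawks     0     1     0    0     0    0
Lions     0     0     0   23    32    0
Wolves    5     0     0    0     0    6
add column Omar_plus_Lena = t['Omar'] + t['Lena']:
player  Gus  Lena  Omar  Pia  Ravi  Uma  Omar_plus_Lena
team                                                   
Bears     0     0     0    0    31   18               0
Eagles    0     0     7    0     0   40               7
Hawks     0     1     0    0     0    0               1
Lions     0     0     0   23    32    0               0
Wolves    5     0     0    0     0    6               0
Reading off the sum of column 'Omar_plus_Lena', we get 8.

8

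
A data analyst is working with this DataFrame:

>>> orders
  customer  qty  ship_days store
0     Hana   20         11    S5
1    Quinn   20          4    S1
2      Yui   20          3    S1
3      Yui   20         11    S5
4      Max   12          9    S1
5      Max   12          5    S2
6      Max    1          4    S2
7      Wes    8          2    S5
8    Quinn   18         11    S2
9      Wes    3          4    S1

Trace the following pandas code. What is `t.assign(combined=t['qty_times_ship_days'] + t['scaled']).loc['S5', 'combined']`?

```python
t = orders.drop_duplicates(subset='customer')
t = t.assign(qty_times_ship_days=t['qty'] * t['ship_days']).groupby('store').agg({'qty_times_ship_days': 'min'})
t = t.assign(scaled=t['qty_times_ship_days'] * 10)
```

176

drop duplicate customer (keep=first):
  customer  qty  ship_days store
0     Hana   20         11    S5
1    Quinn   20          4    S1
2      Yui   20          3    S1
4      Max   12          9    S1
7      Wes    8          2    S5
add column qty_times_ship_days = t['qty'] * t['ship_days']:
  customer  qty  ship_days store  qty_times_ship_days
0     Hana   20         11    S5                  220
1    Quinn   20          4    S1                   80
2      Yui   20          3    S1                   60
4      Max   12          9    S1                  108
7      Wes    8          2    S5                   16
group by store, min of qty_times_ship_days:
       qty_times_ship_days
store                     
S1                      60
S5                      16
add column scaled = t['qty_times_ship_days'] * 10:
       qty_times_ship_days  scaled
store                             
S1                      60     600
S5                      16     160
add column combined = t['qty_times_ship_days'] + t['scaled']:
       qty_times_ship_days  scaled  combined
store                                       
S1                      60     600       660
S5                      16     160       176
Reading off the value at row 'S5', column 'combined', we get 176.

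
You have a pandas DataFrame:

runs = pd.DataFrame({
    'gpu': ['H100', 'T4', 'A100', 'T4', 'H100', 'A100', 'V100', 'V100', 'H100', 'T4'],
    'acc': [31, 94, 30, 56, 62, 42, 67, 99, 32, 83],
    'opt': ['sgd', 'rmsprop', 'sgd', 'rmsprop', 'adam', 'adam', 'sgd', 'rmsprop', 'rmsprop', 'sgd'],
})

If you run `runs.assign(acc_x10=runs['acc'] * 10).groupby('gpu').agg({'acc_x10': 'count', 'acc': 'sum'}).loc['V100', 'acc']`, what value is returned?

166

add column acc_x10 = runs['acc'] * 10:
    gpu  acc      opt  acc_x10
0  H100   31      sgd      310
1    T4   94  rmsprop      940
2  A100   30      sgd      300
3    T4   56  rmsprop      560
4  H100   62     adam      620
5  A100   42     adam      420
6  V100   67      sgd      670
7  V100   99  rmsprop      990
8  H100   32  rmsprop      320
9    T4   83      sgd      830
group by gpu: count(acc_x10), sum(acc):
      acc_x10  acc
gpu               
A100        2   72
H100        3  125
T4          3  233
V100        2  166
value at row 'V100', column 'acc' → 166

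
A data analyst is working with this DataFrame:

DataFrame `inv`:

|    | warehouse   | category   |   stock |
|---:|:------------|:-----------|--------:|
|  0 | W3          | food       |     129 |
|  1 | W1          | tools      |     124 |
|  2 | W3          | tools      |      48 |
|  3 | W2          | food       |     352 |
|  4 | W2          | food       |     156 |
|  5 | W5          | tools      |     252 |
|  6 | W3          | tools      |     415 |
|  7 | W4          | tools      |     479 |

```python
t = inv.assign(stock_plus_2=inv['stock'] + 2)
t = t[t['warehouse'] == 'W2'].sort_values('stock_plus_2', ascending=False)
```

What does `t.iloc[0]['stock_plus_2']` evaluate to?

354

add column stock_plus_2 = inv['stock'] + 2:
  warehouse category  stock  stock_plus_2
0        W3     food    129           131
1        W1    tools    124           126
2        W3    tools     48            50
3        W2     food    352           354
4        W2     food    156           158
5        W5    tools    252           254
6        W3    tools    415           417
7        W4    tools    479           481
filter rows where warehouse == 'W2':
  warehouse category  stock  stock_plus_2
3        W2     food    352           354
4        W2     food    156           158
sort by stock_plus_2 descending:
  warehouse category  stock  stock_plus_2
3        W2     food    352           354
4        W2     food    156           158
Taking the value at position 0, column 'stock_plus_2' gives 354.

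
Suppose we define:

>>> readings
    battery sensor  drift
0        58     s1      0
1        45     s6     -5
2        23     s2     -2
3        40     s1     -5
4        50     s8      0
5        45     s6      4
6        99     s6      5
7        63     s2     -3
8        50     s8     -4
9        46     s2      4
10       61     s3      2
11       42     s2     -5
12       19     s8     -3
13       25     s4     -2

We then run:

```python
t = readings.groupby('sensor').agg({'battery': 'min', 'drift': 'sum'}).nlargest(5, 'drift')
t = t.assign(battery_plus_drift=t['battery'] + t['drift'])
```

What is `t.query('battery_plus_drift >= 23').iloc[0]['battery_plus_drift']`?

group by sensor: min(battery), sum(drift):
        battery  drift
sensor                
s1           40     -5
s2           23     -6
s3           61      2
s4           25     -2
s6           45      4
s8           19     -7
take 5 rows with largest drift:
        battery  drift
sensor                
s6           45      4
s3           61      2
s4           25     -2
s1           40     -5
s2           23     -6
add column battery_plus_drift = t['battery'] + t['drift']:
        battery  drift  battery_plus_drift
sensor                                    
s6           45      4                  49
s3           61      2                  63
s4           25     -2                  23
s1           40     -5                  35
s2           23     -6                  17
filter rows where battery_plus_drift >= 23:
        battery  drift  battery_plus_drift
sensor                                    
s6           45      4                  49
s3           61      2                  63
s4           25     -2                  23
s1           40     -5                  35
Finally, value at position 0, column 'battery_plus_drift' = 49.

49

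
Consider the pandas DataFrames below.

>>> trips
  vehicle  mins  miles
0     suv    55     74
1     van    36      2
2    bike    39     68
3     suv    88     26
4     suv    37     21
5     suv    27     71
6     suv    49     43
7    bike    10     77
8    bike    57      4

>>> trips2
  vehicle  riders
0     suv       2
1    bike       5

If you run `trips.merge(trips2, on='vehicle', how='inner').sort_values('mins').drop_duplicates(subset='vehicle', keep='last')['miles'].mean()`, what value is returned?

merge on 'vehicle' (how='inner') → 8 rows:
  vehicle  mins  miles  riders
0     suv    55     74       2
1    bike    39     68       5
2     suv    88     26       2
3     suv    37     21       2
4     suv    27     71       2
5     suv    49     43       2
6    bike    10     77       5
7    bike    57      4       5
sort by mins:
  vehicle  mins  miles  riders
6    bike    10     77       5
4     suv    27     71       2
3     suv    37     21       2
1    bike    39     68       5
5     suv    49     43       2
0     suv    55     74       2
7    bike    57      4       5
2     suv    88     26       2
drop duplicate vehicle (keep=last):
  vehicle  mins  miles  riders
7    bike    57      4       5
2     suv    88     26       2
Then the mean of column 'miles': 15.0

15.0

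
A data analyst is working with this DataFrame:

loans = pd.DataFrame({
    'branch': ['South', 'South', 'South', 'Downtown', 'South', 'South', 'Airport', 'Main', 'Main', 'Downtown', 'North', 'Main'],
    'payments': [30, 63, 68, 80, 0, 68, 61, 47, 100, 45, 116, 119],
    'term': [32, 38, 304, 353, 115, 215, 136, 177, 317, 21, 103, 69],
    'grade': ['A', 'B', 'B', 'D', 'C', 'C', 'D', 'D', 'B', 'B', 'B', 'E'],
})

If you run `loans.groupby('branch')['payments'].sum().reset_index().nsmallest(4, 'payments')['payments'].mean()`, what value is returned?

132.75

group by branch, sum of payments:
branch
Airport      61
Downtown    125
Main        266
North       116
South       229
Name: payments, dtype: int64
reset_index():
     branch  payments
0   Airport        61
1  Downtown       125
2      Main       266
3     North       116
4     South       229
take 4 rows with smallest payments:
     branch  payments
0   Airport        61
3     North       116
1  Downtown       125
4     South       229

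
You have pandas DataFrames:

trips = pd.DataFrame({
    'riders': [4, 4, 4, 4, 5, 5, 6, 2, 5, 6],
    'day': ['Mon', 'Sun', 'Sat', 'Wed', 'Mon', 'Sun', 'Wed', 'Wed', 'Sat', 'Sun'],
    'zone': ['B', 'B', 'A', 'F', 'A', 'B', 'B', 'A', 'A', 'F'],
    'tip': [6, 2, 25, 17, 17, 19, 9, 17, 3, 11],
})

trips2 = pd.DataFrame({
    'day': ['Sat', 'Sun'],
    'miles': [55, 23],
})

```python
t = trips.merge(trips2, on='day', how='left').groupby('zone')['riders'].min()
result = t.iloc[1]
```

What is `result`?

4

merge on 'day' (how='left') → 10 rows:
   riders  day zone  tip  miles
0       4  Mon    B    6    NaN
1       4  Sun    B    2   23.0
2       4  Sat    A   25   55.0
3       4  Wed    F   17    NaN
4       5  Mon    A   17    NaN
5       5  Sun    B   19   23.0
6       6  Wed    B    9    NaN
7       2  Wed    A   17    NaN
8       5  Sat    A    3   55.0
9       6  Sun    F   11   23.0
group by zone, min of riders:
zone
A    2
B    4
F    4
Name: riders, dtype: int64
Taking the value at position 1 gives 4.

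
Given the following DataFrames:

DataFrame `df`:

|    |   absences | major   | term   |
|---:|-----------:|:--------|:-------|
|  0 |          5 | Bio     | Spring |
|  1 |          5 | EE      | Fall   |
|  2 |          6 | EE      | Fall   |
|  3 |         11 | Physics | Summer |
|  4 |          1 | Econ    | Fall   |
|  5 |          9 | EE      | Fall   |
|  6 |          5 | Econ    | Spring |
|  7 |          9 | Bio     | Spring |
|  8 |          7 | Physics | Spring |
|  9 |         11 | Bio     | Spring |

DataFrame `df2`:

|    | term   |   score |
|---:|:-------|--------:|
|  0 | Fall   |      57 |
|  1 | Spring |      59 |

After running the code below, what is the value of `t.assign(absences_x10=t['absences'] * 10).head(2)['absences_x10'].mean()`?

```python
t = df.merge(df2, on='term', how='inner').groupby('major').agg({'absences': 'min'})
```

merge on 'term' (how='inner') → 9 rows:
   absences    major    term  score
0         5      Bio  Spring     59
1         5       EE    Fall     57
2         6       EE    Fall     57
3         1     Econ    Fall     57
4         9       EE    Fall     57
5         5     Econ  Spring     59
6         9      Bio  Spring     59
7         7  Physics  Spring     59
8        11      Bio  Spring     59
group by major, min of absences:
         absences
major            
Bio             5
EE              5
Econ            1
Physics         7
add column absences_x10 = t['absences'] * 10:
         absences  absences_x10
major                          
Bio             5            50
EE              5            50
Econ            1            10
Physics         7            70
take first 2 rows:
       absences  absences_x10
major                        
Bio           5            50
EE            5            50
The mean of column 'absences_x10' is 50.0.

50.0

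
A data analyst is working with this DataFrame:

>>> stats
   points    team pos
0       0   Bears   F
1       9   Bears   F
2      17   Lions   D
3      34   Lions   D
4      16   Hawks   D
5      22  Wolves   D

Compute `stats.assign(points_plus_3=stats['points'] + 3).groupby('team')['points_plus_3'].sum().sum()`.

add column points_plus_3 = stats['points'] + 3:
   points    team pos  points_plus_3
0       0   Bears   F              3
1       9   Bears   F             12
2      17   Lions   D             20
3      34   Lions   D             37
4      16   Hawks   D             19
5      22  Wolves   D             25
group by team, sum of points_plus_3:
team
Bears     15
Hawks     19
Lions     57
Wolves    25
Name: points_plus_3, dtype: int64
Then the sum of the resulting series: 116

116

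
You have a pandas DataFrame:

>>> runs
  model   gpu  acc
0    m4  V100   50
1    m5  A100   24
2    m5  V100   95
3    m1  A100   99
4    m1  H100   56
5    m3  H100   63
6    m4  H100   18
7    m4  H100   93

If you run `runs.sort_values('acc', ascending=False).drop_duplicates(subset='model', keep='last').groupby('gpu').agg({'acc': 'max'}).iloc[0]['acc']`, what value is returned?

sort by acc descending:
  model   gpu  acc
3    m1  A100   99
2    m5  V100   95
7    m4  H100   93
5    m3  H100   63
4    m1  H100   56
0    m4  V100   50
1    m5  A100   24
6    m4  H100   18
drop duplicate model (keep=last):
  model   gpu  acc
5    m3  H100   63
4    m1  H100   56
1    m5  A100   24
6    m4  H100   18
group by gpu, max of acc:
      acc
gpu      
A100   24
H100   63
Hence 24.

24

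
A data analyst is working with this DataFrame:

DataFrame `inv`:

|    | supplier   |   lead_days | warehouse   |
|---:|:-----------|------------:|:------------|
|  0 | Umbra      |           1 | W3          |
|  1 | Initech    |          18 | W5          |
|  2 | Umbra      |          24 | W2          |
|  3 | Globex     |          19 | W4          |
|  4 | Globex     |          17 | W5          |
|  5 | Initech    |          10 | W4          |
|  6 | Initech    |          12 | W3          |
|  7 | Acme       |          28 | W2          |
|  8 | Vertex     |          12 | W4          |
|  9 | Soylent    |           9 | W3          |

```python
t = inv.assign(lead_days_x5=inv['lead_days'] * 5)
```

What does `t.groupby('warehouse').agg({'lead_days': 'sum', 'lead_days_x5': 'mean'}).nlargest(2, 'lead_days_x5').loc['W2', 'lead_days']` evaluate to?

52

add column lead_days_x5 = inv['lead_days'] * 5:
  supplier  lead_days warehouse  lead_days_x5
0    Umbra          1        W3             5
1  Initech         18        W5            90
2    Umbra         24        W2           120
3   Globex         19        W4            95
4   Globex         17        W5            85
5  Initech         10        W4            50
6  Initech         12        W3            60
7     Acme         28        W2           140
8   Vertex         12        W4            60
9  Soylent          9        W3            45
group by warehouse: sum(lead_days), mean(lead_days_x5):
           lead_days  lead_days_x5
warehouse                         
W2                52    130.000000
W3                22     36.666667
W4                41     68.333333
W5                35     87.500000
take 2 rows with largest lead_days_x5:
           lead_days  lead_days_x5
warehouse                         
W2                52         130.0
W5                35          87.5
So loc['W2', 'lead_days'] = 52.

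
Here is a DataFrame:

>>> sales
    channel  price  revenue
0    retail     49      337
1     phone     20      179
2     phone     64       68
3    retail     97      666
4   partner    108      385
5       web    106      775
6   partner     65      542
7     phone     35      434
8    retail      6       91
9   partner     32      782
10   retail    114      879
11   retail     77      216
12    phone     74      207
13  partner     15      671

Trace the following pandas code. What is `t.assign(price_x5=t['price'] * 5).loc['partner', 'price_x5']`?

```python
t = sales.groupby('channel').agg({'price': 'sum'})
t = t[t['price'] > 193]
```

1100

group by channel, sum of price:
         price
channel       
partner    220
phone      193
retail     343
web        106
filter rows where price > 193:
         price
channel       
partner    220
retail     343
add column price_x5 = t['price'] * 5:
         price  price_x5
channel                 
partner    220      1100
retail     343      1715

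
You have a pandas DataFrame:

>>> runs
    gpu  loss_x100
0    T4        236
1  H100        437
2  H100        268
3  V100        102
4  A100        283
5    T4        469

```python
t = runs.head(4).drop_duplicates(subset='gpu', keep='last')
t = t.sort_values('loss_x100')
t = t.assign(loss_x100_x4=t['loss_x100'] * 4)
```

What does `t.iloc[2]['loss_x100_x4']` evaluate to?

1072

take first 4 rows:
    gpu  loss_x100
0    T4        236
1  H100        437
2  H100        268
3  V100        102
drop duplicate gpu (keep=last):
    gpu  loss_x100
0    T4        236
2  H100        268
3  V100        102
sort by loss_x100:
    gpu  loss_x100
3  V100        102
0    T4        236
2  H100        268
add column loss_x100_x4 = t['loss_x100'] * 4:
    gpu  loss_x100  loss_x100_x4
3  V100        102           408
0    T4        236           944
2  H100        268          1072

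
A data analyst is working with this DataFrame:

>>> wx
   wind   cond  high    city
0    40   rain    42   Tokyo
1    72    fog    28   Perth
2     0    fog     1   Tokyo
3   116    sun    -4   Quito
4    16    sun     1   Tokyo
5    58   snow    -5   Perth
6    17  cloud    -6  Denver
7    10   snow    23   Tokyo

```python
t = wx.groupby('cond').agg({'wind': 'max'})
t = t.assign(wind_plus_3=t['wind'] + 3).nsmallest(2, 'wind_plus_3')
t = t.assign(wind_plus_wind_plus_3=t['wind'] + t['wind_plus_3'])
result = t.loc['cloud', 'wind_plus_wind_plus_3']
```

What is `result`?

37

group by cond, max of wind:
       wind
cond       
cloud    17
fog      72
rain     40
snow     58
sun     116
add column wind_plus_3 = t['wind'] + 3:
       wind  wind_plus_3
cond                    
cloud    17           20
fog      72           75
rain     40           43
snow     58           61
sun     116          119
take 2 rows with smallest wind_plus_3:
       wind  wind_plus_3
cond                    
cloud    17           20
rain     40           43
add column wind_plus_wind_plus_3 = t['wind'] + t['wind_plus_3']:
       wind  wind_plus_3  wind_plus_wind_plus_3
cond                                           
cloud    17           20                     37
rain     40           43                     83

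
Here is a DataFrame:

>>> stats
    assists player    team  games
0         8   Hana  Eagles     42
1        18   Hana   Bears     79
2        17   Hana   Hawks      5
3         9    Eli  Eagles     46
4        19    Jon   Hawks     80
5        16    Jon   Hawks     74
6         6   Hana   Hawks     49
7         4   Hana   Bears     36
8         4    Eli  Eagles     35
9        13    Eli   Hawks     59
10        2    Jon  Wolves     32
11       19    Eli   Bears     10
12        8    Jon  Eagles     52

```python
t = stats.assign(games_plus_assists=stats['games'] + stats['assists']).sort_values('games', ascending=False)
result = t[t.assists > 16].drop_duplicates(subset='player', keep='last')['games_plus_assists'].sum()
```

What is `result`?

add column games_plus_assists = stats['games'] + stats['assists']:
    assists player    team  games  games_plus_assists
0         8   Hana  Eagles     42                  50
1        18   Hana   Bears     79                  97
2        17   Hana   Hawks      5                  22
3         9    Eli  Eagles     46                  55
4        19    Jon   Hawks     80                  99
5        16    Jon   Hawks     74                  90
6         6   Hana   Hawks     49                  55
7         4   Hana   Bears     36                  40
8         4    Eli  Eagles     35                  39
9        13    Eli   Hawks     59                  72
10        2    Jon  Wolves     32                  34
11       19    Eli   Bears     10                  29
12        8    Jon  Eagles     52                  60
sort by games descending:
    assists player    team  games  games_plus_assists
4        19    Jon   Hawks     80                  99
1        18   Hana   Bears     79                  97
5        16    Jon   Hawks     74                  90
9        13    Eli   Hawks     59                  72
12        8    Jon  Eagles     52                  60
6         6   Hana   Hawks     49                  55
3         9    Eli  Eagles     46                  55
0         8   Hana  Eagles     42                  50
7         4   Hana   Bears     36                  40
8         4    Eli  Eagles     35                  39
10        2    Jon  Wolves     32                  34
11       19    Eli   Bears     10                  29
2        17   Hana   Hawks      5                  22
filter rows where assists > 16:
    assists player   team  games  games_plus_assists
4        19    Jon  Hawks     80                  99
1        18   Hana  Bears     79                  97
11       19    Eli  Bears     10                  29
2        17   Hana  Hawks      5                  22
drop duplicate player (keep=last):
    assists player   team  games  games_plus_assists
4        19    Jon  Hawks     80                  99
11       19    Eli  Bears     10                  29
2        17   Hana  Hawks      5                  22
sum of column 'games_plus_assists' → 150

150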